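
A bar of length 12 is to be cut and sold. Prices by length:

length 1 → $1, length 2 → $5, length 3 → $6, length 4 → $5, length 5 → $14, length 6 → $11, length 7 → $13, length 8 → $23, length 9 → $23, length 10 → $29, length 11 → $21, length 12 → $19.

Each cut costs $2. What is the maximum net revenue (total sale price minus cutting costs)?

32

Let r[k] be the best obtainable value from length k. For each k, try every first piece i and keep the best of price[i] + r[k−i] minus the 2 cut fee when i<k.
r[1] = 1
r[2] = max(1+1-2, 5+0) = 5
r[3] = max(1+5-2, 5+1-2, 6+0) = 6
r[4] = max(1+6-2, 5+5-2, 6+1-2, 5+0) = 8
r[5] = max(1+8-2, 5+6-2, 6+5-2, 5+1-2, 14+0) = 14
r[6] = max(1+14-2, 5+8-2, 6+6-2, 5+5-2, 14+1-2, 11+0) = 13
r[7] = max(1+13-2, 5+14-2, 6+8-2, …, 11+1-2, 13+0) = 17
r[8] = max(1+17-2, 5+13-2, 6+14-2, …, 13+1-2, 23+0) = 23
r[9] = max(1+23-2, 5+17-2, 6+13-2, …, 23+1-2, 23+0) = 23
r[10] = max(1+23-2, 5+23-2, 6+17-2, …, 23+1-2, 29+0) = 29
r[11] = max(1+29-2, 5+23-2, 6+23-2, …, 29+1-2, 21+0) = 28
r[12] = max(1+28-2, 5+29-2, 6+23-2, …, 21+1-2, 19+0) = 32
One optimal plan: pieces 10 + 2 (1 cut) → $34 − $2 = $32.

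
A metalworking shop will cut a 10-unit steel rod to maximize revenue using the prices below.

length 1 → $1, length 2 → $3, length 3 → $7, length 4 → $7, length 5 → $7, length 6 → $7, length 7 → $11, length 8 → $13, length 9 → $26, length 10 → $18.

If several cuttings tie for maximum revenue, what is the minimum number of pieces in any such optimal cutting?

2

Let r[k] be the best obtainable value from length k. For each k, try every first piece i and keep the best of price[i] + r[k−i].
r[1] = 1
r[2] = max(1+1, 3+0) = 3
r[3] = max(1+3, 3+1, 7+0) = 7
r[4] = max(1+7, 3+3, 7+1, 7+0) = 8
r[5] = max(1+8, 3+7, 7+3, 7+1, 7+0) = 10
r[6] = max(1+10, 3+8, 7+7, 7+3, 7+1, 7+0) = 14
r[7] = max(1+14, 3+10, 7+8, …, 7+1, 11+0) = 15
r[8] = max(1+15, 3+14, 7+10, …, 11+1, 13+0) = 17
r[9] = max(1+17, 3+15, 7+14, …, 13+1, 26+0) = 26
r[10] = max(1+26, 3+17, 7+15, …, 26+1, 18+0) = 27
Maximum revenue is $27.
Now minimize piece count subject to staying optimal: for each k, pieces[k] = 1 + min over i with p[i]+r[k−i]=r[k] of pieces[k−i].
pieces[7] = 3
pieces[8] = 3
pieces[9] = 1
pieces[10] = 2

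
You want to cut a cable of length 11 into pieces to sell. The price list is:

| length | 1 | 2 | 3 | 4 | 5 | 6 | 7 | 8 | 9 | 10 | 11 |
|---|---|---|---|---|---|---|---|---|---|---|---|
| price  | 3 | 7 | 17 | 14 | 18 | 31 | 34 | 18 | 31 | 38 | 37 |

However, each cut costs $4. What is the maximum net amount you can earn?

Consider every possible first cut. net[k] is the best of p[i]+net[k−i] over all sellable i≤k, charging 4 whenever i<k.
net[1] = 3
net[2] = 7
net[3] = 17
net[4] = 16  (first piece 1, then net[3]=17)
net[5] = 20  (first piece 2, then net[3]=17)
net[6] = 31
net[7] = 34
net[8] = 34  (first piece 2, then net[6]=31)
net[9] = 44  (first piece 3, then net[6]=31)
net[10] = 47  (first piece 3, then net[7]=34)
net[11] = 47  (first piece 2, then net[9]=44)
One optimal plan: pieces 6 + 3 + 2 (2 cuts) → $55 − $8 = $47.

47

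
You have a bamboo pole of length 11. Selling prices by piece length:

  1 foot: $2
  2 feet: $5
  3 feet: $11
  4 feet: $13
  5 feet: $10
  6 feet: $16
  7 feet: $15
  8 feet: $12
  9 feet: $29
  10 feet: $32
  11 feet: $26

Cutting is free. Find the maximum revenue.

Let R[k] be the best obtainable value from length k. For each k, try every first piece i and keep the best of price[i] + R[k−i].
R[1] = 2
R[2] = 5
R[3] = 11
R[4] = 13  (first piece 1, then R[3]=11)
R[5] = 16  (first piece 2, then R[3]=11)
R[6] = 22  (first piece 3, then R[3]=11)
R[7] = 24  (first piece 1, then R[6]=22)
R[8] = 27  (first piece 2, then R[6]=22)
R[9] = 33  (first piece 3, then R[6]=22)
R[10] = 35  (first piece 1, then R[9]=33)
R[11] = 38  (first piece 2, then R[9]=33)
One optimal cutting: 3 + 3 + 3 + 2 → $11 + $11 + $11 + $5 = $38.

38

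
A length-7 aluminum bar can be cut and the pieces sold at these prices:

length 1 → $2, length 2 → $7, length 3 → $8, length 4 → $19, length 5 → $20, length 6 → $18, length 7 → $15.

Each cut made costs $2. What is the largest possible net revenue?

Build net[k] bottom-up: net[k] = max over allowed piece i of (p[i] + net[k−i]) − 2 per cut.
net[1] = 2
net[2] = 7
net[3] = 8
net[4] = 19
net[5] = 20
net[6] = 24  (first piece 2, then net[4]=19)
net[7] = 25  (first piece 2, then net[5]=20)
One optimal plan: pieces 5 + 2 (1 cut) → $27 − $2 = $25.

25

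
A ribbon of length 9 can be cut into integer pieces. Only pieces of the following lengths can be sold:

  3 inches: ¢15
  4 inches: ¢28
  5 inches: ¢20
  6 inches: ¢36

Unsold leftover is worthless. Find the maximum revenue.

Let f[k] be the best obtainable value from length k. For each k, try every first piece i and keep the best of price[i] + f[k−i].
f[1] = 0
f[2] = 0
f[3] = 15
f[4] = 28
f[5] = 28
f[6] = 36
f[7] = 43  (first piece 3, then f[4]=28)
f[8] = 56  (first piece 4, then f[4]=28)
f[9] = 56
One optimal cutting: pieces 4 + 4 with 1 inch of scrap → ¢56.

56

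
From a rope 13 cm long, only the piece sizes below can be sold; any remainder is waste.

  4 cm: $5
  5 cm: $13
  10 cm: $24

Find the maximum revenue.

26

Let f[k] be the best obtainable value from length k. For each k, try every first piece i and keep the best of price[i] + f[k−i].
f[1] = 0
f[2] = 0
f[3] = 0
f[4] = 5
f[5] = 13
f[6] = 13
f[7] = 13
f[8] = 13
f[9] = 18  (first piece 4, then f[5]=13)
f[10] = 26  (first piece 5, then f[5]=13)
f[11] = 26
f[12] = 26
f[13] = 26
One optimal cutting: pieces 5 + 5 with 3 cm of scrap → $26.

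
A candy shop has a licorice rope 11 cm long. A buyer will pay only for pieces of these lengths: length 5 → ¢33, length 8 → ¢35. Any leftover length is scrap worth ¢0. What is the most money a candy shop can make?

Let best[k] be the best obtainable value from length k. For each k, try every first piece i and keep the best of price[i] + best[k−i].
best[1] = 0
best[2] = 0
best[3] = 0
best[4] = 0
best[5] = 33
best[6] = 33
best[7] = 33
best[8] = 35
best[9] = 35
best[10] = 66  (first piece 5, then best[5]=33)
best[11] = 66
One optimal cutting: pieces 5 + 5 with 1 cm of scrap → ¢66.

66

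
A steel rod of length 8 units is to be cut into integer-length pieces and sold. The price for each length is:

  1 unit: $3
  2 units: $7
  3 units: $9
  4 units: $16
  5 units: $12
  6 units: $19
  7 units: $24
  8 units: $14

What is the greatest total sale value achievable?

32

Consider every possible first cut. best[k] is the best of p[i]+best[k−i] over all sellable i≤k.
best[1] = 3
best[2] = 7
best[3] = 10  (first piece 1, then best[2]=7)
best[4] = 16
best[5] = 19  (first piece 1, then best[4]=16)
best[6] = 23  (first piece 2, then best[4]=16)
best[7] = 26  (first piece 1, then best[6]=23)
best[8] = 32  (first piece 4, then best[4]=16)
One optimal cutting: 4 + 4 → $16 + $16 = $32.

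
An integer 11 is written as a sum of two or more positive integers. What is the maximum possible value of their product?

54

Let g[k] be the best product for length k (with at least one cut). For each first piece i, the rest contributes max(k−i, g[k−i]).
g[2] = 1*max(1,0) = 1*1 = 1
g[3] = max(1*2, 2*1) = 2
g[4] = max(1*3, 2*2, 3*1) = 4
g[5] = max(1*4, 2*3, 3*2, 4*1) = 6
g[6] = max(1*6, 2*4, 3*3, 4*2, 5*1) = 9
g[7] = max(1*9, 2*6, 3*4, 4*3, 5*2, 6*1) = 12
g[8] = max(1*12, 2*9, 3*6, …, 6*2, 7*1) = 18
g[9] = max(1*18, 2*12, 3*9, …, 7*2, 8*1) = 27
g[10] = max(1*27, 2*18, 3*12, …, 8*2, 9*1) = 36
g[11] = max(1*36, 2*27, 3*18, …, 9*2, 10*1) = 54
One optimal split: 3 + 3 + 3 + 2; product 3*3*3*2 = 54.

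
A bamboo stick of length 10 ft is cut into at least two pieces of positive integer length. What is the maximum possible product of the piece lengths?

36

Let g[k] be the best product for length k (with at least one cut). For each first piece i, the rest contributes max(k−i, g[k−i]).
g[2] = 1×max(1,0) = 1×1 = 1
g[3] = 1×max(2,1) = 1×2 = 2
g[4] = 2×max(2,1) = 2×2 = 4
g[5] = 2×max(3,2) = 2×3 = 6
g[6] = 3×max(3,2) = 3×3 = 9
g[7] = 2×max(5,6) = 2×6 = 12
g[8] = 2×max(6,9) = 2×9 = 18
g[9] = 3×max(6,9) = 3×9 = 27
g[10] = 2×max(8,18) = 2×18 = 36
One optimal split: 3 + 3 + 2 + 2; product 3×3×2×2 = 36.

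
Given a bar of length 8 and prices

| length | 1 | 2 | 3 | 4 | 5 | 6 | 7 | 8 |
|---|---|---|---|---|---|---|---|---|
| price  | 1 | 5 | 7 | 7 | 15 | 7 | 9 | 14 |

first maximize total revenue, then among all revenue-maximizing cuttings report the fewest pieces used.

2

Build r[k] bottom-up: r[k] = max over allowed piece i of (p[i] + r[k−i]).
r[1] = 1
r[2] = max(1+1, 5+0) = 5
r[3] = max(1+5, 5+1, 7+0) = 7
r[4] = max(1+7, 5+5, 7+1, 7+0) = 10
r[5] = max(1+10, 5+7, 7+5, 7+1, 15+0) = 15
r[6] = max(1+15, 5+10, 7+7, 7+5, 15+1, 7+0) = 16
r[7] = max(1+16, 5+15, 7+10, …, 7+1, 9+0) = 20
r[8] = max(1+20, 5+16, 7+15, …, 9+1, 14+0) = 22
Maximum revenue is 22.
Now minimize piece count subject to staying optimal: for each k, pieces[k] = 1 + min over i with p[i]+r[k−i]=r[k] of pieces[k−i].
pieces[5] = 1
pieces[6] = 2
pieces[7] = 2
pieces[8] = 2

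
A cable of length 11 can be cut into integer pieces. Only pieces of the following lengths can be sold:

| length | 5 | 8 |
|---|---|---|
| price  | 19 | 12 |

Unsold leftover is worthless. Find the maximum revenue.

Build r[k] bottom-up: r[k] = max over allowed piece i of (p[i] + r[k−i]).
r[1] = 0
r[2] = 0
r[3] = 0
r[4] = 0
r[5] = 19
r[6] = 19
r[7] = 19
r[8] = max(19+0, 12+0) = 19
r[9] = max(19+0, 12+0) = 19
r[10] = max(19+19, 12+0) = 38
r[11] = max(19+19, 12+0) = 38
One optimal cutting: pieces 5 + 5 with 1 cm of scrap → €38.

38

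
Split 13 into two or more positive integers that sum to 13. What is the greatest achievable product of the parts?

108

Define m[k] = max over 1≤i<k of i · max(k−i, m[k−i]); the inner max lets the remainder stay uncut if that's better.
m[2] = 1*max(1,0) = 1*1 = 1
m[3] = 1*max(2,1) = 1*2 = 2
m[4] = 2*max(2,1) = 2*2 = 4
m[5] = 2*max(3,2) = 2*3 = 6
m[6] = 3*max(3,2) = 3*3 = 9
m[7] = 2*max(5,6) = 2*6 = 12
m[8] = 2*max(6,9) = 2*9 = 18
m[9] = 3*max(6,9) = 3*9 = 27
m[10] = 2*max(8,18) = 2*18 = 36
m[11] = 2*max(9,27) = 2*27 = 54
m[12] = 3*max(9,27) = 3*27 = 81
m[13] = 2*max(11,54) = 2*54 = 108
One optimal split: 3 + 3 + 3 + 2 + 2; product 3*3*3*2*2 = 108.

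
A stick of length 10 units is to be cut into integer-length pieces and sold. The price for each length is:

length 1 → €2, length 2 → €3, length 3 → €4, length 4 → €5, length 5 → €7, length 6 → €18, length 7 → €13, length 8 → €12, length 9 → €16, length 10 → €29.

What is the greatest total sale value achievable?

29

Let best[k] be the best obtainable value from length k. For each k, try every first piece i and keep the best of price[i] + best[k−i].
best[1] = 2
best[2] = max(2+2, 3+0) = 4
best[3] = max(2+4, 3+2, 4+0) = 6
best[4] = max(2+6, 3+4, 4+2, 5+0) = 8
best[5] = max(2+8, 3+6, 4+4, 5+2, 7+0) = 10
best[6] = max(2+10, 3+8, 4+6, 5+4, 7+2, 18+0) = 18
best[7] = max(2+18, 3+10, 4+8, …, 18+2, 13+0) = 20
best[8] = max(2+20, 3+18, 4+10, …, 13+2, 12+0) = 22
best[9] = max(2+22, 3+20, 4+18, …, 12+2, 16+0) = 24
best[10] = max(2+24, 3+22, 4+20, …, 16+2, 29+0) = 29
Best is to sell the whole 10-unit piece uncut for €29.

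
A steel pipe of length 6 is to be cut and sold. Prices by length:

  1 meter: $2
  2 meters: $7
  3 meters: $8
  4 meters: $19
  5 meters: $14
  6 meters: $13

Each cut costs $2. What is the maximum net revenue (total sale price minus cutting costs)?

24

Consider every possible first cut. r[k] is the best of p[i]+r[k−i] over all sellable i≤k, charging 2 whenever i<k.
r[1] = 2
r[2] = 7
r[3] = 8
r[4] = 19
r[5] = 19  (first piece 1, then r[4]=19)
r[6] = 24  (first piece 2, then r[4]=19)
One optimal plan: pieces 4 + 2 (1 cut) → $26 − $2 = $24.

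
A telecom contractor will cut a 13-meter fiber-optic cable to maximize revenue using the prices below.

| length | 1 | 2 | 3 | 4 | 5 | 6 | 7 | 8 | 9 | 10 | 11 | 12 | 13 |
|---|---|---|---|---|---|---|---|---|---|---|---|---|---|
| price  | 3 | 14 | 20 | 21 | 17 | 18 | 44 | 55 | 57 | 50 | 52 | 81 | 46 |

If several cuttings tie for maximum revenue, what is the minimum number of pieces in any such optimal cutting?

6

Build r[k] bottom-up: r[k] = max over allowed piece i of (p[i] + r[k−i]).
r[1] = 3
r[2] = max(3+3, 14+0) = 14
r[3] = max(3+14, 14+3, 20+0) = 20
r[4] = max(3+20, 14+14, 20+3, 21+0) = 28
r[5] = max(3+28, 14+20, 20+14, 21+3, 17+0) = 34
r[6] = max(3+34, 14+28, 20+20, 21+14, 17+3, 18+0) = 42
r[7] = max(3+42, 14+34, 20+28, …, 18+3, 44+0) = 48
r[8] = max(3+48, 14+42, 20+34, …, 44+3, 55+0) = 56
r[9] = max(3+56, 14+48, 20+42, …, 55+3, 57+0) = 62
r[10] = max(3+62, 14+56, 20+48, …, 57+3, 50+0) = 70
r[11] = max(3+70, 14+62, 20+56, …, 50+3, 52+0) = 76
r[12] = max(3+76, 14+70, 20+62, …, 52+3, 81+0) = 84
r[13] = max(3+84, 14+76, 20+70, …, 81+3, 46+0) = 90
Maximum revenue is $90.
Now minimize piece count subject to staying optimal: for each k, pieces[k] = 1 + min over i with p[i]+r[k−i]=r[k] of pieces[k−i].
pieces[10] = 5
pieces[11] = 5
pieces[12] = 6
pieces[13] = 6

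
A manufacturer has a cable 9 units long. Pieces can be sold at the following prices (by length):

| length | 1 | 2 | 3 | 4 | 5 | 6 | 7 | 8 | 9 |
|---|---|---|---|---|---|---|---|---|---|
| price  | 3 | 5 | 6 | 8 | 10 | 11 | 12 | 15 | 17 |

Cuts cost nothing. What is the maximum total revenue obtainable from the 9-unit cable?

27

Build v[k] bottom-up: v[k] = max over allowed piece i of (p[i] + v[k−i]).
v[1] = 3
v[2] = max(3+3, 5+0) = 6
v[3] = max(3+6, 5+3, 6+0) = 9
v[4] = max(3+9, 5+6, 6+3, 8+0) = 12
v[5] = max(3+12, 5+9, 6+6, 8+3, 10+0) = 15
v[6] = max(3+15, 5+12, 6+9, 8+6, 10+3, 11+0) = 18
v[7] = max(3+18, 5+15, 6+12, …, 11+3, 12+0) = 21
v[8] = max(3+21, 5+18, 6+15, …, 12+3, 15+0) = 24
v[9] = max(3+24, 5+21, 6+18, …, 15+3, 17+0) = 27
One optimal cutting: 1 + 1 + 1 + 1 + 1 + 1 + 1 + 1 + 1 → $3 + $3 + $3 + $3 + $3 + $3 + $3 + $3 + $3 = $27.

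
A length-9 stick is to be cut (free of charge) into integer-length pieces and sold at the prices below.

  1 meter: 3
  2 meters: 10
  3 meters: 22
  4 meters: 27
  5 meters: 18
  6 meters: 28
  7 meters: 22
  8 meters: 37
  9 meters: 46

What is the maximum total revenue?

Consider every possible first cut. v[k] is the best of p[i]+v[k−i] over all sellable i≤k.
v[1] = 3
v[2] = max(3+3, 10+0) = 10
v[3] = max(3+10, 10+3, 22+0) = 22
v[4] = max(3+22, 10+10, 22+3, 27+0) = 27
v[5] = max(3+27, 10+22, 22+10, 27+3, 18+0) = 32
v[6] = max(3+32, 10+27, 22+22, 27+10, 18+3, 28+0) = 44
v[7] = max(3+44, 10+32, 22+27, …, 28+3, 22+0) = 49
v[8] = max(3+49, 10+44, 22+32, …, 22+3, 37+0) = 54
v[9] = max(3+54, 10+49, 22+44, …, 37+3, 46+0) = 66
One optimal cutting: 3 + 3 + 3 → 22 + 22 + 22 = 66.

66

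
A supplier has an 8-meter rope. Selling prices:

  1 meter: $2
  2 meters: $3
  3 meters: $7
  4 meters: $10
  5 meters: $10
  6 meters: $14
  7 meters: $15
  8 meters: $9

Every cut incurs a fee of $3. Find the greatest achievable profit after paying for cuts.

17

Let net[k] be the best obtainable value from length k. For each k, try every first piece i and keep the best of price[i] + net[k−i] minus the 3 cut fee when i<k.
net[1] = 2
net[2] = 3
net[3] = 7
net[4] = 10
net[5] = 10
net[6] = 14
net[7] = 15
net[8] = 17  (first piece 4, then net[4]=10)
One optimal plan: pieces 4 + 4 (1 cut) → $20 − $3 = $17.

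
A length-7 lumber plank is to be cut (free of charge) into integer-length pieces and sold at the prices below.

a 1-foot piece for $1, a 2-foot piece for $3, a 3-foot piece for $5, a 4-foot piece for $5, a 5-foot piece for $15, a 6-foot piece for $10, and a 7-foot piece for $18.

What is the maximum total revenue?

Consider every possible first cut. best[k] is the best of p[i]+best[k−i] over all sellable i≤k.
best[1] = 1
best[2] = max(1+1, 3+0) = 3
best[3] = max(1+3, 3+1, 5+0) = 5
best[4] = max(1+5, 3+3, 5+1, 5+0) = 6
best[5] = max(1+6, 3+5, 5+3, 5+1, 15+0) = 15
best[6] = max(1+15, 3+6, 5+5, 5+3, 15+1, 10+0) = 16
best[7] = max(1+16, 3+15, 5+6, …, 10+1, 18+0) = 18
One optimal cutting: 5 + 2 → $15 + $3 = $18.

18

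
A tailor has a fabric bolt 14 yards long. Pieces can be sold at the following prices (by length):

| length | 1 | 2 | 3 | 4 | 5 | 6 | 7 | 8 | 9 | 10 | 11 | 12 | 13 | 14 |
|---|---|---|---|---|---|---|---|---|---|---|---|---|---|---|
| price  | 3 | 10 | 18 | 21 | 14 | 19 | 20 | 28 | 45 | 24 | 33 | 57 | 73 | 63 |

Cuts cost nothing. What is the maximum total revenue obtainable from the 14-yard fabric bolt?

82

Build best[k] bottom-up: best[k] = max over allowed piece i of (p[i] + best[k−i]).
best[1] = 3
best[2] = max(3+3, 10+0) = 10
best[3] = max(3+10, 10+3, 18+0) = 18
best[4] = max(3+18, 10+10, 18+3, 21+0) = 21
best[5] = max(3+21, 10+18, 18+10, 21+3, 14+0) = 28
best[6] = max(3+28, 10+21, 18+18, 21+10, 14+3, 19+0) = 36
best[7] = max(3+36, 10+28, 18+21, …, 19+3, 20+0) = 39
best[8] = max(3+39, 10+36, 18+28, …, 20+3, 28+0) = 46
best[9] = max(3+46, 10+39, 18+36, …, 28+3, 45+0) = 54
best[10] = max(3+54, 10+46, 18+39, …, 45+3, 24+0) = 57
best[11] = max(3+57, 10+54, 18+46, …, 24+3, 33+0) = 64
best[12] = max(3+64, 10+57, 18+54, …, 33+3, 57+0) = 72
best[13] = max(3+72, 10+64, 18+57, …, 57+3, 73+0) = 75
best[14] = max(3+75, 10+72, 18+64, …, 73+3, 63+0) = 82
One optimal cutting: 3 + 3 + 3 + 3 + 2 → $18 + $18 + $18 + $18 + $10 = $82.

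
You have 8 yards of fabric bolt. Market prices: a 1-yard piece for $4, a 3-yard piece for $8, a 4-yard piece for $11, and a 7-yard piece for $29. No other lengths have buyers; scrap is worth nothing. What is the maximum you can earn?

33

Build best[k] bottom-up: best[k] = max over allowed piece i of (p[i] + best[k−i]).
best[1] = 4
best[2] = 8  (first piece 1, then best[1]=4)
best[3] = max(4+8, 8+0) = 12
best[4] = max(4+12, 8+4, 11+0) = 16
best[5] = max(4+16, 8+8, 11+4) = 20
best[6] = max(4+20, 8+12, 11+8) = 24
best[7] = max(4+24, 8+16, 11+12, 29+0) = 29
best[8] = max(4+29, 8+20, 11+16, 29+4) = 33
One optimal cutting: 7 + 1 → $33.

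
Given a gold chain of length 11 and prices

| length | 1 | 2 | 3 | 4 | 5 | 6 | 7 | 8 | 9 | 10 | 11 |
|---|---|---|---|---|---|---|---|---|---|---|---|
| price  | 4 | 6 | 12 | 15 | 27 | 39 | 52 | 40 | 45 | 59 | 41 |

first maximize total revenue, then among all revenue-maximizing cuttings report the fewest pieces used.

Let r[k] be the best obtainable value from length k. For each k, try every first piece i and keep the best of price[i] + r[k−i].
r[1] = 4
r[2] = max(4+4, 6+0) = 8
r[3] = max(4+8, 6+4, 12+0) = 12
r[4] = max(4+12, 6+8, 12+4, 15+0) = 16
r[5] = max(4+16, 6+12, 12+8, 15+4, 27+0) = 27
r[6] = max(4+27, 6+16, 12+12, 15+8, 27+4, 39+0) = 39
r[7] = max(4+39, 6+27, 12+16, …, 39+4, 52+0) = 52
r[8] = max(4+52, 6+39, 12+27, …, 52+4, 40+0) = 56
r[9] = max(4+56, 6+52, 12+39, …, 40+4, 45+0) = 60
r[10] = max(4+60, 6+56, 12+52, …, 45+4, 59+0) = 64
r[11] = max(4+64, 6+60, 12+56, …, 59+4, 41+0) = 68
Maximum revenue is $68.
Now minimize piece count subject to staying optimal: for each k, pieces[k] = 1 + min over i with p[i]+r[k−i]=r[k] of pieces[k−i].
pieces[8] = 2
pieces[9] = 3
pieces[10] = 2
pieces[11] = 3

3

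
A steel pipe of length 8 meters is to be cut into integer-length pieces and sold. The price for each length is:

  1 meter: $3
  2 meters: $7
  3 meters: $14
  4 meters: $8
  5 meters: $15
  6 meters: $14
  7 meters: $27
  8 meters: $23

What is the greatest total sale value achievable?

35

Let R[k] be the best obtainable value from length k. For each k, try every first piece i and keep the best of price[i] + R[k−i].
R[1] = 3
R[2] = 7
R[3] = 14
R[4] = 17  (first piece 1, then R[3]=14)
R[5] = 21  (first piece 2, then R[3]=14)
R[6] = 28  (first piece 3, then R[3]=14)
R[7] = 31  (first piece 1, then R[6]=28)
R[8] = 35  (first piece 2, then R[6]=28)
One optimal cutting: 3 + 3 + 2 → $14 + $14 + $7 = $35.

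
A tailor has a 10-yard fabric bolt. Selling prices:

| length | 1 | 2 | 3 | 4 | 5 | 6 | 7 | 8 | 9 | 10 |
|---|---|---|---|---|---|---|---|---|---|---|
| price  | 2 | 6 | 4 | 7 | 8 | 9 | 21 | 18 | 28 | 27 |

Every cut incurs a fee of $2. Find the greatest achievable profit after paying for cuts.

Build v[k] bottom-up: v[k] = max over allowed piece i of (p[i] + v[k−i]) − 2 per cut.
v[1] = 2
v[2] = 6
v[3] = 6  (first piece 1, then v[2]=6)
v[4] = 10  (first piece 2, then v[2]=6)
v[5] = 10  (first piece 1, then v[4]=10)
v[6] = 14  (first piece 2, then v[4]=10)
v[7] = 21
v[8] = 21  (first piece 1, then v[7]=21)
v[9] = 28
v[10] = 28  (first piece 1, then v[9]=28)
One optimal plan: pieces 9 + 1 (1 cut) → $30 − $2 = $28.

28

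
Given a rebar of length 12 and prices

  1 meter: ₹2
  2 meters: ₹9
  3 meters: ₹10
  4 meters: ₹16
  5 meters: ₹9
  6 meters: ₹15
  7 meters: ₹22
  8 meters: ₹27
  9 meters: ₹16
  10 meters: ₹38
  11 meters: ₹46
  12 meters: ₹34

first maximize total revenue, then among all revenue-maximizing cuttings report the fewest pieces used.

Let r[k] be the best obtainable value from length k. For each k, try every first piece i and keep the best of price[i] + r[k−i].
r[1] = 2
r[2] = max(2+2, 9+0) = 9
r[3] = max(2+9, 9+2, 10+0) = 11
r[4] = max(2+11, 9+9, 10+2, 16+0) = 18
r[5] = max(2+18, 9+11, 10+9, 16+2, 9+0) = 20
r[6] = max(2+20, 9+18, 10+11, 16+9, 9+2, 15+0) = 27
r[7] = max(2+27, 9+20, 10+18, …, 15+2, 22+0) = 29
r[8] = max(2+29, 9+27, 10+20, …, 22+2, 27+0) = 36
r[9] = max(2+36, 9+29, 10+27, …, 27+2, 16+0) = 38
r[10] = max(2+38, 9+36, 10+29, …, 16+2, 38+0) = 45
r[11] = max(2+45, 9+38, 10+36, …, 38+2, 46+0) = 47
r[12] = max(2+47, 9+45, 10+38, …, 46+2, 34+0) = 54
Maximum revenue is ₹54.
Now minimize piece count subject to staying optimal: for each k, pieces[k] = 1 + min over i with p[i]+r[k−i]=r[k] of pieces[k−i].
pieces[9] = 5
pieces[10] = 5
pieces[11] = 6
pieces[12] = 6

6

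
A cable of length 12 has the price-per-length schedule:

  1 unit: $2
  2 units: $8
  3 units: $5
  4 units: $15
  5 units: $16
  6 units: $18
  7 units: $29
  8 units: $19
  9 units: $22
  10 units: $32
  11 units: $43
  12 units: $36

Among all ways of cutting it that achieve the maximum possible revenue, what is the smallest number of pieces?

6

Build r[k] bottom-up: r[k] = max over allowed piece i of (p[i] + r[k−i]).
r[1] = 2
r[2] = max(2+2, 8+0) = 8
r[3] = max(2+8, 8+2, 5+0) = 10
r[4] = max(2+10, 8+8, 5+2, 15+0) = 16
r[5] = max(2+16, 8+10, 5+8, 15+2, 16+0) = 18
r[6] = max(2+18, 8+16, 5+10, 15+8, 16+2, 18+0) = 24
r[7] = max(2+24, 8+18, 5+16, …, 18+2, 29+0) = 29
r[8] = max(2+29, 8+24, 5+18, …, 29+2, 19+0) = 32
r[9] = max(2+32, 8+29, 5+24, …, 19+2, 22+0) = 37
r[10] = max(2+37, 8+32, 5+29, …, 22+2, 32+0) = 40
r[11] = max(2+40, 8+37, 5+32, …, 32+2, 43+0) = 45
r[12] = max(2+45, 8+40, 5+37, …, 43+2, 36+0) = 48
Maximum revenue is $48.
Now minimize piece count subject to staying optimal: for each k, pieces[k] = 1 + min over i with p[i]+r[k−i]=r[k] of pieces[k−i].
pieces[9] = 2
pieces[10] = 5
pieces[11] = 3
pieces[12] = 6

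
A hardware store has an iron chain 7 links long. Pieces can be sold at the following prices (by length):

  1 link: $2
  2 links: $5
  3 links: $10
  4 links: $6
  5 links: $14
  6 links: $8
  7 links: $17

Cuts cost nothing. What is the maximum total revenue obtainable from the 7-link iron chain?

22

Consider every possible first cut. r[k] is the best of p[i]+r[k−i] over all sellable i≤k.
r[1] = 2
r[2] = max(2+2, 5+0) = 5
r[3] = max(2+5, 5+2, 10+0) = 10
r[4] = max(2+10, 5+5, 10+2, 6+0) = 12
r[5] = max(2+12, 5+10, 10+5, 6+2, 14+0) = 15
r[6] = max(2+15, 5+12, 10+10, 6+5, 14+2, 8+0) = 20
r[7] = max(2+20, 5+15, 10+12, …, 8+2, 17+0) = 22
One optimal cutting: 3 + 3 + 1 → $10 + $10 + $2 = $22.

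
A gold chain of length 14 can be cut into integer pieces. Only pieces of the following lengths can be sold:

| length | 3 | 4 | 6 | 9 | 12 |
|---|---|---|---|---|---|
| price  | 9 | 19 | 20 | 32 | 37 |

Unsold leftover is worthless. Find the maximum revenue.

58

Let f[k] be the best obtainable value from length k. For each k, try every first piece i and keep the best of price[i] + f[k−i].
f[1] = 0
f[2] = 0
f[3] = 9
f[4] = max(9+0, 19+0) = 19
f[5] = max(9+0, 19+0) = 19
f[6] = max(9+9, 19+0, 20+0) = 20
f[7] = max(9+19, 19+9, 20+0) = 28
f[8] = max(9+19, 19+19, 20+0) = 38
f[9] = max(9+20, 19+19, 20+9, 32+0) = 38
f[10] = max(9+28, 19+20, 20+19, 32+0) = 39
f[11] = max(9+38, 19+28, 20+19, 32+0) = 47
f[12] = max(9+38, 19+38, 20+20, 32+9, 37+0) = 57
f[13] = max(9+39, 19+38, 20+28, 32+19, 37+0) = 57
f[14] = max(9+47, 19+39, 20+38, 32+19, 37+0) = 58
One optimal cutting: 6 + 4 + 4 → $58.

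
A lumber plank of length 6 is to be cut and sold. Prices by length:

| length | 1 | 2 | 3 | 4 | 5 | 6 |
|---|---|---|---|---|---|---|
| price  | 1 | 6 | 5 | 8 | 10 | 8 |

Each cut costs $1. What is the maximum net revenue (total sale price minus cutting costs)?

Consider every possible first cut. r[k] is the best of p[i]+r[k−i] over all sellable i≤k, charging 1 whenever i<k.
r[1] = 1
r[2] = 6
r[3] = 6  (first piece 1, then r[2]=6)
r[4] = 11  (first piece 2, then r[2]=6)
r[5] = 11  (first piece 1, then r[4]=11)
r[6] = 16  (first piece 2, then r[4]=11)
One optimal plan: pieces 2 + 2 + 2 (2 cuts) → $18 − $2 = $16.

16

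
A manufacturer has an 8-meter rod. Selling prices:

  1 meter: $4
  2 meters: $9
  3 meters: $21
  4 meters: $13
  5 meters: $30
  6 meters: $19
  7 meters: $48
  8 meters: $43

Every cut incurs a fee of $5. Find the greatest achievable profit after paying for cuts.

47

Build net[k] bottom-up: net[k] = max over allowed piece i of (p[i] + net[k−i]) − 5 per cut.
net[1] = 4
net[2] = 9
net[3] = 21
net[4] = 20  (first piece 1, then net[3]=21)
net[5] = 30
net[6] = 37  (first piece 3, then net[3]=21)
net[7] = 48
net[8] = 47  (first piece 1, then net[7]=48)
One optimal plan: pieces 7 + 1 (1 cut) → $52 − $5 = $47.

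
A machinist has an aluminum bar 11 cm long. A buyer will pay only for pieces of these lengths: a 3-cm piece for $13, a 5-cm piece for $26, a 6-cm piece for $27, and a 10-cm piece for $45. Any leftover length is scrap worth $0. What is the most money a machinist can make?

Let f[k] be the best obtainable value from length k. For each k, try every first piece i and keep the best of price[i] + f[k−i].
f[1] = 0
f[2] = 0
f[3] = 13
f[4] = 13
f[5] = max(13+0, 26+0) = 26
f[6] = max(13+13, 26+0, 27+0) = 27
f[7] = max(13+13, 26+0, 27+0) = 27
f[8] = max(13+26, 26+13, 27+0) = 39
f[9] = max(13+27, 26+13, 27+13) = 40
f[10] = max(13+27, 26+26, 27+13, 45+0) = 52
f[11] = max(13+39, 26+27, 27+26, 45+0) = 53
One optimal cutting: 6 + 5 → $53.

53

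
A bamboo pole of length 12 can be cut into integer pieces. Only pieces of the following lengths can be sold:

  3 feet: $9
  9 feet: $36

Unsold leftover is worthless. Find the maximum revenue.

Build best[k] bottom-up: best[k] = max over allowed piece i of (p[i] + best[k−i]).
best[1] = 0
best[2] = 0
best[3] = 9
best[4] = 9
best[5] = 9
best[6] = 18  (first piece 3, then best[3]=9)
best[7] = 18
best[8] = 18
best[9] = 36
best[10] = 36
best[11] = 36
best[12] = 45  (first piece 3, then best[9]=36)
One optimal cutting: 9 + 3 → $45.

45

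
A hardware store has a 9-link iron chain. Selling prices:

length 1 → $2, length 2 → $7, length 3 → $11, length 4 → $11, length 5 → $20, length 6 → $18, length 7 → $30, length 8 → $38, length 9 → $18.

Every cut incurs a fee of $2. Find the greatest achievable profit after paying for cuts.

Build net[k] bottom-up: net[k] = max over allowed piece i of (p[i] + net[k−i]) − 2 per cut.
net[1] = 2
net[2] = 7
net[3] = 11
net[4] = 12  (first piece 2, then net[2]=7)
net[5] = 20
net[6] = 20  (first piece 1, then net[5]=20)
net[7] = 30
net[8] = 38
net[9] = 38  (first piece 1, then net[8]=38)
One optimal plan: pieces 8 + 1 (1 cut) → $40 − $2 = $38.

38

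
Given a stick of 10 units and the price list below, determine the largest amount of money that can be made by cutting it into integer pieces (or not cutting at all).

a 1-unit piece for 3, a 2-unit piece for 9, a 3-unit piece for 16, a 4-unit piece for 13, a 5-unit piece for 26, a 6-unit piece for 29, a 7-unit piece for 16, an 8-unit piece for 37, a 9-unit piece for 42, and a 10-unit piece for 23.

Let R[k] be the best obtainable value from length k. For each k, try every first piece i and keep the best of price[i] + R[k−i].
R[1] = 3
R[2] = 9
R[3] = 16
R[4] = 19  (first piece 1, then R[3]=16)
R[5] = 26
R[6] = 32  (first piece 3, then R[3]=16)
R[7] = 35  (first piece 1, then R[6]=32)
R[8] = 42  (first piece 3, then R[5]=26)
R[9] = 48  (first piece 3, then R[6]=32)
R[10] = 52  (first piece 5, then R[5]=26)
One optimal cutting: 5 + 5 → 26 + 26 = 52.

52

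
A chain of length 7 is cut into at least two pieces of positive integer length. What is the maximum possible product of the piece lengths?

12

Fill g[k] for k=2..7: at each k try every first piece i and multiply by the better of (k−i) uncut or g[k−i].
g[2] = 1·max(1,0) = 1·1 = 1
g[3] = 1·max(2,1) = 1·2 = 2
g[4] = 2·max(2,1) = 2·2 = 4
g[5] = 2·max(3,2) = 2·3 = 6
g[6] = 3·max(3,2) = 3·3 = 9
g[7] = 2·max(5,6) = 2·6 = 12
One optimal split: 3 + 2 + 2; product 3·2·2 = 12.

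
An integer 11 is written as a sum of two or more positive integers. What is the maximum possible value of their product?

54

Define m[k] = max over 1≤i<k of i · max(k−i, m[k−i]); the inner max lets the remainder stay uncut if that's better.
Small cases: m[2]=1, m[3]=2, m[4]=4, m[5]=6.
m[6] = 3*max(3,2) = 3*3 = 9
m[7] = 2*max(5,6) = 2*6 = 12
m[8] = 2*max(6,9) = 2*9 = 18
m[9] = 3*max(6,9) = 3*9 = 27
m[10] = 2*max(8,18) = 2*18 = 36
m[11] = 2*max(9,27) = 2*27 = 54
One optimal split: 3 + 3 + 3 + 2; product 3*3*3*2 = 54.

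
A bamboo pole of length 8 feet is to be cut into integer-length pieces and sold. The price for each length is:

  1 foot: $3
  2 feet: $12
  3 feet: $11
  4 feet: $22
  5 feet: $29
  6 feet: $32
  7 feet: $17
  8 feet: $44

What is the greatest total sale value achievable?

Consider every possible first cut. R[k] is the best of p[i]+R[k−i] over all sellable i≤k.
R[1] = 3
R[2] = max(3+3, 12+0) = 12
R[3] = max(3+12, 12+3, 11+0) = 15
R[4] = max(3+15, 12+12, 11+3, 22+0) = 24
R[5] = max(3+24, 12+15, 11+12, 22+3, 29+0) = 29
R[6] = max(3+29, 12+24, 11+15, 22+12, 29+3, 32+0) = 36
R[7] = max(3+36, 12+29, 11+24, …, 32+3, 17+0) = 41
R[8] = max(3+41, 12+36, 11+29, …, 17+3, 44+0) = 48
One optimal cutting: 2 + 2 + 2 + 2 → $12 + $12 + $12 + $12 = $48.

48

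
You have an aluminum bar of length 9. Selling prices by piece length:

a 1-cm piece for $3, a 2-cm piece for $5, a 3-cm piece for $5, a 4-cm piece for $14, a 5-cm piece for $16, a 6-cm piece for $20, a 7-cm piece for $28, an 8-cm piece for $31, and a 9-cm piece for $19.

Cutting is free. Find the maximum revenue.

Let r[k] be the best obtainable value from length k. For each k, try every first piece i and keep the best of price[i] + r[k−i].
r[1] = 3
r[2] = 6  (first piece 1, then r[1]=3)
r[3] = 9  (first piece 1, then r[2]=6)
r[4] = 14
r[5] = 17  (first piece 1, then r[4]=14)
r[6] = 20  (first piece 1, then r[5]=17)
r[7] = 28
r[8] = 31  (first piece 1, then r[7]=28)
r[9] = 34  (first piece 1, then r[8]=31)
One optimal cutting: 7 + 1 + 1 → $28 + $3 + $3 = $34.

34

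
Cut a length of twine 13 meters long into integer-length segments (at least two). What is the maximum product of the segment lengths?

108

Fill P[k] for k=2..13: at each k try every first piece i and multiply by the better of (k−i) uncut or P[k−i].
Small cases: P[2]=1, P[3]=2, P[4]=4, P[5]=6, P[6]=9, P[7]=12.
P[8] = max(1·12, 2·9, 3·6, …, 6·2, 7·1) = 18
P[9] = max(1·18, 2·12, 3·9, …, 7·2, 8·1) = 27
P[10] = max(1·27, 2·18, 3·12, …, 8·2, 9·1) = 36
P[11] = max(1·36, 2·27, 3·18, …, 9·2, 10·1) = 54
P[12] = max(1·54, 2·36, 3·27, …, 10·2, 11·1) = 81
P[13] = max(1·81, 2·54, 3·36, …, 11·2, 12·1) = 108
One optimal split: 3 + 3 + 3 + 2 + 2; product 3·3·3·2·2 = 108.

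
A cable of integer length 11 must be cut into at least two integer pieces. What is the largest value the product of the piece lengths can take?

54

Define f[k] = max over 1≤i<k of i · max(k−i, f[k−i]); the inner max lets the remainder stay uncut if that's better.
f[2] = 1×max(1,0) = 1×1 = 1
f[3] = 1×max(2,1) = 1×2 = 2
f[4] = 2×max(2,1) = 2×2 = 4
f[5] = 2×max(3,2) = 2×3 = 6
f[6] = 3×max(3,2) = 3×3 = 9
f[7] = 2×max(5,6) = 2×6 = 12
f[8] = 2×max(6,9) = 2×9 = 18
f[9] = 3×max(6,9) = 3×9 = 27
f[10] = 2×max(8,18) = 2×18 = 36
f[11] = 2×max(9,27) = 2×27 = 54
One optimal split: 3 + 3 + 3 + 2; product 3×3×3×2 = 54.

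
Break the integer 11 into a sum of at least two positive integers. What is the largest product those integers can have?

54

Define f[k] = max over 1≤i<k of i · max(k−i, f[k−i]); the inner max lets the remainder stay uncut if that's better.
f[2] = 1*max(1,0) = 1*1 = 1
f[3] = 1*max(2,1) = 1*2 = 2
f[4] = 2*max(2,1) = 2*2 = 4
f[5] = 2*max(3,2) = 2*3 = 6
f[6] = 3*max(3,2) = 3*3 = 9
f[7] = 2*max(5,6) = 2*6 = 12
f[8] = 2*max(6,9) = 2*9 = 18
f[9] = 3*max(6,9) = 3*9 = 27
f[10] = 2*max(8,18) = 2*18 = 36
f[11] = 2*max(9,27) = 2*27 = 54
One optimal split: 3 + 3 + 3 + 2; product 3*3*3*2 = 54.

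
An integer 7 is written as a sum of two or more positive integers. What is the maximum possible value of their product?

Fill P[k] for k=2..7: at each k try every first piece i and multiply by the better of (k−i) uncut or P[k−i].
P[2] = 1×max(1,0) = 1×1 = 1
P[3] = max(1×2, 2×1) = 2
P[4] = max(1×3, 2×2, 3×1) = 4
P[5] = max(1×4, 2×3, 3×2, 4×1) = 6
P[6] = max(1×6, 2×4, 3×3, 4×2, 5×1) = 9
P[7] = max(1×9, 2×6, 3×4, 4×3, 5×2, 6×1) = 12
One optimal split: 3 + 2 + 2; product 3×2×2 = 12.

12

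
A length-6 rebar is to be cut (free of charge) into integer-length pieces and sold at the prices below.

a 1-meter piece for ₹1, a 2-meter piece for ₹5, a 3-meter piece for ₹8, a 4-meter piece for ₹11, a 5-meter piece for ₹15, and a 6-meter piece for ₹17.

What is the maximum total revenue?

17

Let v[k] be the best obtainable value from length k. For each k, try every first piece i and keep the best of price[i] + v[k−i].
v[1] = 1
v[2] = max(1+1, 5+0) = 5
v[3] = max(1+5, 5+1, 8+0) = 8
v[4] = max(1+8, 5+5, 8+1, 11+0) = 11
v[5] = max(1+11, 5+8, 8+5, 11+1, 15+0) = 15
v[6] = max(1+15, 5+11, 8+8, 11+5, 15+1, 17+0) = 17
Best is to sell the whole 6-meter piece uncut for ₹17.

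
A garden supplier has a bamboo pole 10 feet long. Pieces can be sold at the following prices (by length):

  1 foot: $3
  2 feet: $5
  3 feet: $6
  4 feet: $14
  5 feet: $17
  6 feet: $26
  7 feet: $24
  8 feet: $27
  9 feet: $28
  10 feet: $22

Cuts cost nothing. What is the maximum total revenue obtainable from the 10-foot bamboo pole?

40

Build R[k] bottom-up: R[k] = max over allowed piece i of (p[i] + R[k−i]).
R[1] = 3
R[2] = max(3+3, 5+0) = 6
R[3] = max(3+6, 5+3, 6+0) = 9
R[4] = max(3+9, 5+6, 6+3, 14+0) = 14
R[5] = max(3+14, 5+9, 6+6, 14+3, 17+0) = 17
R[6] = max(3+17, 5+14, 6+9, 14+6, 17+3, 26+0) = 26
R[7] = max(3+26, 5+17, 6+14, …, 26+3, 24+0) = 29
R[8] = max(3+29, 5+26, 6+17, …, 24+3, 27+0) = 32
R[9] = max(3+32, 5+29, 6+26, …, 27+3, 28+0) = 35
R[10] = max(3+35, 5+32, 6+29, …, 28+3, 22+0) = 40
One optimal cutting: 6 + 4 → $26 + $14 = $40.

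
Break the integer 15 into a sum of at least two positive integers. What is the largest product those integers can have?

243

Define P[k] = max over 1≤i<k of i · max(k−i, P[k−i]); the inner max lets the remainder stay uncut if that's better.
P[2] = 1*max(1,0) = 1*1 = 1
P[3] = 1*max(2,1) = 1*2 = 2
P[4] = 2*max(2,1) = 2*2 = 4
P[5] = 2*max(3,2) = 2*3 = 6
P[6] = 3*max(3,2) = 3*3 = 9
P[7] = 2*max(5,6) = 2*6 = 12
P[8] = 2*max(6,9) = 2*9 = 18
P[9] = 3*max(6,9) = 3*9 = 27
P[10] = 2*max(8,18) = 2*18 = 36
P[11] = 2*max(9,27) = 2*27 = 54
P[12] = 3*max(9,27) = 3*27 = 81
P[13] = 2*max(11,54) = 2*54 = 108
P[14] = 2*max(12,81) = 2*81 = 162
P[15] = 3*max(12,81) = 3*81 = 243
One optimal split: 3 + 3 + 3 + 3 + 3; product 3*3*3*3*3 = 243.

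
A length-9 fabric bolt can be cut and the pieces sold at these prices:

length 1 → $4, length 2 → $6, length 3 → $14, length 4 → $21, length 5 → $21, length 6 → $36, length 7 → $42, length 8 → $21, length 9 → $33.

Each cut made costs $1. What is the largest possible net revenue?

49

Let r[k] be the best obtainable value from length k. For each k, try every first piece i and keep the best of price[i] + r[k−i] minus the 1 cut fee when i<k.
r[1] = 4
r[2] = max(4+4-1, 6+0) = 7
r[3] = max(4+7-1, 6+4-1, 14+0) = 14
r[4] = max(4+14-1, 6+7-1, 14+4-1, 21+0) = 21
r[5] = max(4+21-1, 6+14-1, 14+7-1, 21+4-1, 21+0) = 24
r[6] = max(4+24-1, 6+21-1, 14+14-1, 21+7-1, 21+4-1, 36+0) = 36
r[7] = max(4+36-1, 6+24-1, 14+21-1, …, 36+4-1, 42+0) = 42
r[8] = max(4+42-1, 6+36-1, 14+24-1, …, 42+4-1, 21+0) = 45
r[9] = max(4+45-1, 6+42-1, 14+36-1, …, 21+4-1, 33+0) = 49
One optimal plan: pieces 6 + 3 (1 cut) → $50 − $1 = $49.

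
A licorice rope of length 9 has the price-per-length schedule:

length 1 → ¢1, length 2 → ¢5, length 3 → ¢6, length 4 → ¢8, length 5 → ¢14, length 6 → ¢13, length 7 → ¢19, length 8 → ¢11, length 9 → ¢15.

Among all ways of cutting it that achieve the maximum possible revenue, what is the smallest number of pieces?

Consider every possible first cut. r[k] is the best of p[i]+r[k−i] over all sellable i≤k.
r[1] = 1
r[2] = 5
r[3] = 6  (first piece 1, then r[2]=5)
r[4] = 10  (first piece 2, then r[2]=5)
r[5] = 14
r[6] = 15  (first piece 1, then r[5]=14)
r[7] = 19  (first piece 2, then r[5]=14)
r[8] = 20  (first piece 1, then r[7]=19)
r[9] = 24  (first piece 2, then r[7]=19)
Maximum revenue is ¢24.
Now minimize piece count subject to staying optimal: for each k, pieces[k] = 1 + min over i with p[i]+r[k−i]=r[k] of pieces[k−i].
pieces[6] = 2
pieces[7] = 1
pieces[8] = 2
pieces[9] = 2

2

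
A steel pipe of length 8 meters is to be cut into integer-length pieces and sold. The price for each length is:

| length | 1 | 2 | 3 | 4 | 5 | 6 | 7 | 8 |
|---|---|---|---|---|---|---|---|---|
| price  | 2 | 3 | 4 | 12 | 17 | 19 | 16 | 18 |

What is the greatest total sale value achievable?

Build R[k] bottom-up: R[k] = max over allowed piece i of (p[i] + R[k−i]).
R[1] = 2
R[2] = max(2+2, 3+0) = 4
R[3] = max(2+4, 3+2, 4+0) = 6
R[4] = max(2+6, 3+4, 4+2, 12+0) = 12
R[5] = max(2+12, 3+6, 4+4, 12+2, 17+0) = 17
R[6] = max(2+17, 3+12, 4+6, 12+4, 17+2, 19+0) = 19
R[7] = max(2+19, 3+17, 4+12, …, 19+2, 16+0) = 21
R[8] = max(2+21, 3+19, 4+17, …, 16+2, 18+0) = 24
One optimal cutting: 4 + 4 → $12 + $12 = $24.

24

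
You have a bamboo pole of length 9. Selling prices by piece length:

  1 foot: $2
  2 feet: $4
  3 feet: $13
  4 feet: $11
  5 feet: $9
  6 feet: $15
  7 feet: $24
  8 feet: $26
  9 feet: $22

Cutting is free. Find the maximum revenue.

Build v[k] bottom-up: v[k] = max over allowed piece i of (p[i] + v[k−i]).
v[1] = 2
v[2] = max(2+2, 4+0) = 4
v[3] = max(2+4, 4+2, 13+0) = 13
v[4] = max(2+13, 4+4, 13+2, 11+0) = 15
v[5] = max(2+15, 4+13, 13+4, 11+2, 9+0) = 17
v[6] = max(2+17, 4+15, 13+13, 11+4, 9+2, 15+0) = 26
v[7] = max(2+26, 4+17, 13+15, …, 15+2, 24+0) = 28
v[8] = max(2+28, 4+26, 13+17, …, 24+2, 26+0) = 30
v[9] = max(2+30, 4+28, 13+26, …, 26+2, 22+0) = 39
One optimal cutting: 3 + 3 + 3 → $13 + $13 + $13 = $39.

39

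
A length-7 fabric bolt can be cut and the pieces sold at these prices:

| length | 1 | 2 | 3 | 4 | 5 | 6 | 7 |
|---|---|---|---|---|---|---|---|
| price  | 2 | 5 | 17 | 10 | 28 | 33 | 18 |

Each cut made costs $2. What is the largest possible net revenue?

Let r[k] be the best obtainable value from length k. For each k, try every first piece i and keep the best of price[i] + r[k−i] minus the 2 cut fee when i<k.
r[1] = 2
r[2] = 5
r[3] = 17
r[4] = 17  (first piece 1, then r[3]=17)
r[5] = 28
r[6] = 33
r[7] = 33  (first piece 1, then r[6]=33)
One optimal plan: pieces 6 + 1 (1 cut) → $35 − $2 = $33.

33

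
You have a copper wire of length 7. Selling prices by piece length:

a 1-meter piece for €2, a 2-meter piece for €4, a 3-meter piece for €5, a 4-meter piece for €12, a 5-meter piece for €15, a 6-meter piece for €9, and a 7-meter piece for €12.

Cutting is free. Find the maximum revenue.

19

Consider every possible first cut. best[k] is the best of p[i]+best[k−i] over all sellable i≤k.
best[1] = 2
best[2] = max(2+2, 4+0) = 4
best[3] = max(2+4, 4+2, 5+0) = 6
best[4] = max(2+6, 4+4, 5+2, 12+0) = 12
best[5] = max(2+12, 4+6, 5+4, 12+2, 15+0) = 15
best[6] = max(2+15, 4+12, 5+6, 12+4, 15+2, 9+0) = 17
best[7] = max(2+17, 4+15, 5+12, …, 9+2, 12+0) = 19
One optimal cutting: 5 + 1 + 1 → €15 + €2 + €2 = €19.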